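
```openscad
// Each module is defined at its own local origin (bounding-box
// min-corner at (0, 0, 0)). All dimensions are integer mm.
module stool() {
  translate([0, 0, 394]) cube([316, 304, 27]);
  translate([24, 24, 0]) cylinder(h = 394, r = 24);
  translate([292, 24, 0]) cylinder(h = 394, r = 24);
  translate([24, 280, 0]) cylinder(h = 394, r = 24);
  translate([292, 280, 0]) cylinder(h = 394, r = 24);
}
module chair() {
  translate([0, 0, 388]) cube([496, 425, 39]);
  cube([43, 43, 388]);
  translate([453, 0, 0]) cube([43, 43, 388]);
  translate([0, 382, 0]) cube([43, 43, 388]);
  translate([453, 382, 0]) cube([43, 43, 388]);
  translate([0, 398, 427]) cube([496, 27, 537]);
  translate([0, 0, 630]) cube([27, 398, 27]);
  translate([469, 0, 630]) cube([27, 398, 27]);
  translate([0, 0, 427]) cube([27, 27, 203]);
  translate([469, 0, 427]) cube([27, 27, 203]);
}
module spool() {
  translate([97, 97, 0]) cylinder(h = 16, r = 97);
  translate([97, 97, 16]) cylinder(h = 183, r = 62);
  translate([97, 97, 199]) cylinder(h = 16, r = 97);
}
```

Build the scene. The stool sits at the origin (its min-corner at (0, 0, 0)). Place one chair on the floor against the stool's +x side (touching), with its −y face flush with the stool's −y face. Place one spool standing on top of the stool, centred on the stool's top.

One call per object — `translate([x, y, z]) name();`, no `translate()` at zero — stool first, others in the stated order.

stool();
translate([316, 0, 0]) chair();
translate([61, 55, 421]) spool();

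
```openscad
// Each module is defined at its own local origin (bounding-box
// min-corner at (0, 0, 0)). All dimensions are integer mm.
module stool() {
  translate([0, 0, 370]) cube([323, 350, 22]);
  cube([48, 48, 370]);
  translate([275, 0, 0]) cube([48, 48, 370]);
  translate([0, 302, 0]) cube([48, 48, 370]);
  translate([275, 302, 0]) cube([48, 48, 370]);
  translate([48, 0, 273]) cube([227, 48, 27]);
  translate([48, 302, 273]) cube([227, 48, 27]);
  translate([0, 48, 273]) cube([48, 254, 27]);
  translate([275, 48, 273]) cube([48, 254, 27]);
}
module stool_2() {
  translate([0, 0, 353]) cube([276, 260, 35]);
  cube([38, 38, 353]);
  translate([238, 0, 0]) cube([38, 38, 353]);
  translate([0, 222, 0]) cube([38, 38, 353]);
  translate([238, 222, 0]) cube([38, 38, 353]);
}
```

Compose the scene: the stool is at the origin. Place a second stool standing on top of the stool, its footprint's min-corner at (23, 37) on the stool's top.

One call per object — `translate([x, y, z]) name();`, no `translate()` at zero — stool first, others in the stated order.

stool();
translate([23, 37, 392]) stool_2();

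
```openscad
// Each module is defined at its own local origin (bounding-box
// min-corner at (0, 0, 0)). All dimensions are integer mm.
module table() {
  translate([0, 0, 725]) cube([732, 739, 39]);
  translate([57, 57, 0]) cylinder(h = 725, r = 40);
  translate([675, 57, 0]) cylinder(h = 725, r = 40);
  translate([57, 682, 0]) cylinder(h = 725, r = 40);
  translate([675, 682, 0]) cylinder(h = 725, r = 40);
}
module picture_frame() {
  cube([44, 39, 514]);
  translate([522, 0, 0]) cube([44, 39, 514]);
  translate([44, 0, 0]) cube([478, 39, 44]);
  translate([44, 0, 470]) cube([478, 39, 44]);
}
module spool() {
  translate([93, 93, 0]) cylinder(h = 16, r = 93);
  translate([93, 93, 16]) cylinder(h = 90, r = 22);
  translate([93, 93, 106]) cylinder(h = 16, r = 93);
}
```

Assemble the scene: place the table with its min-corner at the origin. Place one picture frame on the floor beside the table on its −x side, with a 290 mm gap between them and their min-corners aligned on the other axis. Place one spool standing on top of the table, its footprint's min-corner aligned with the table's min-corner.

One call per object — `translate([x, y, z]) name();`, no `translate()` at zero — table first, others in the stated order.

table();
translate([-856, 0, 0]) picture_frame();
translate([0, 0, 764]) spool();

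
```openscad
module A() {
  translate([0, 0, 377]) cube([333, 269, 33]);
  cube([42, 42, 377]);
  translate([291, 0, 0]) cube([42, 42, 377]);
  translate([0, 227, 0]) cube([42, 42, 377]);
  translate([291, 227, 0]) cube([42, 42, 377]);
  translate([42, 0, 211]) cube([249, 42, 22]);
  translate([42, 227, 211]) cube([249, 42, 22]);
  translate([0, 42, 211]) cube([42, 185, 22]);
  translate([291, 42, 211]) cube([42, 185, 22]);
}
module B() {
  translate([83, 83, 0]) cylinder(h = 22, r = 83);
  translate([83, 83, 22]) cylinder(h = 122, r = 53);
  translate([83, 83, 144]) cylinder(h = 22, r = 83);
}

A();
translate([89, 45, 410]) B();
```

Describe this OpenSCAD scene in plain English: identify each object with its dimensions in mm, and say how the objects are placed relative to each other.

A is a four-legged stool. The seat is a 333×269×33 mm slab whose top surface is at z = 410 mm; four square legs, each 42×42 mm in cross-section, run from the floor (z = 0) to the underside of the seat, each flush with a corner of the seat. Four stretchers, 42 mm wide and 22 mm tall, connect adjacent legs with their undersides at z = 211 mm, each running between the inner faces of the legs it joins and aligned with the legs' outer faces on the other axis.

B is a spool: two coaxial disc flanges of radius 83 mm and thickness 22 mm, joined by a core cylinder of radius 53 mm and height 122 mm. The lower flange rests on z = 0 and the three cylinders share a vertical axis.

The spool is on top of the stool.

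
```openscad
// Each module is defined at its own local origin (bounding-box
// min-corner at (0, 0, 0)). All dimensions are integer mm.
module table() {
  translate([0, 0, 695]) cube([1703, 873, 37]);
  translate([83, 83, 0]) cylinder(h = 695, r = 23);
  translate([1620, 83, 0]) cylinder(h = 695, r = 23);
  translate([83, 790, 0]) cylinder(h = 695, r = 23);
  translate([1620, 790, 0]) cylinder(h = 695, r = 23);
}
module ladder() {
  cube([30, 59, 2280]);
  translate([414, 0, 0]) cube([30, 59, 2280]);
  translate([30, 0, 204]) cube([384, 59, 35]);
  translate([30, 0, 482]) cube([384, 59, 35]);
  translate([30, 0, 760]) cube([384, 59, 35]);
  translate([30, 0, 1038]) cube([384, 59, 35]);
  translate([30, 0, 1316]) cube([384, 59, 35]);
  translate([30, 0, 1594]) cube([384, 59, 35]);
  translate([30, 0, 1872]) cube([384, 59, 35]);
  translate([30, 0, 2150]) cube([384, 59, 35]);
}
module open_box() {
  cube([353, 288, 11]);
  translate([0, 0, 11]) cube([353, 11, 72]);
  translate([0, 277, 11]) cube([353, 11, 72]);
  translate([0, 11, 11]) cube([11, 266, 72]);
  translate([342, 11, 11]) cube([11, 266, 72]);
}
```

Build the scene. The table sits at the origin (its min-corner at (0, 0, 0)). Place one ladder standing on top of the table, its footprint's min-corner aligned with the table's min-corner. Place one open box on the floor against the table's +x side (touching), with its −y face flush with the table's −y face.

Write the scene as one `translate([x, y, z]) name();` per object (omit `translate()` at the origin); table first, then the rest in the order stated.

table();
translate([0, 0, 732]) ladder();
translate([1703, 0, 0]) open_box();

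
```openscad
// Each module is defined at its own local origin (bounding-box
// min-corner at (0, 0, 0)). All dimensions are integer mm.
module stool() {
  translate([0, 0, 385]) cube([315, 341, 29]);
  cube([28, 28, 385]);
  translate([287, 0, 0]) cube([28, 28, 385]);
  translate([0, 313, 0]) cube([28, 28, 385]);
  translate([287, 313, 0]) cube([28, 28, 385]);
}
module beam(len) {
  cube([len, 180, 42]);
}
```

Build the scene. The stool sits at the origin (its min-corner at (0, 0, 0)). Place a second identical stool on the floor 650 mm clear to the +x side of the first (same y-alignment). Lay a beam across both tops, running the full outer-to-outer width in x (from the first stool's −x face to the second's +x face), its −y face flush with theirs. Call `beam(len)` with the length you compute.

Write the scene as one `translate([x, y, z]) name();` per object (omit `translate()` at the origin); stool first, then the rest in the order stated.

stool();
translate([965, 0, 0]) stool();
translate([0, 0, 414]) beam(1280);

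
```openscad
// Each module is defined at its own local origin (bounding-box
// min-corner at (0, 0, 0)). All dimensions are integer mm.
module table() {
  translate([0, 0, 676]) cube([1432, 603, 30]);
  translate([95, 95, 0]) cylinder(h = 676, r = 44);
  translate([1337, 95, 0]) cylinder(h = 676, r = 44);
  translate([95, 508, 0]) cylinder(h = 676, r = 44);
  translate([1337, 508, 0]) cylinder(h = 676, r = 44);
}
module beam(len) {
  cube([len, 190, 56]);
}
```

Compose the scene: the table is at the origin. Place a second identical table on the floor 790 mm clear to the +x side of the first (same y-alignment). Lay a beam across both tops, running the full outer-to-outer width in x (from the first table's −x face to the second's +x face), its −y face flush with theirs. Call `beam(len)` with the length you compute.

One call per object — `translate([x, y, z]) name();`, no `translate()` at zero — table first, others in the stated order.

table();
translate([2222, 0, 0]) table();
translate([0, 0, 706]) beam(3654);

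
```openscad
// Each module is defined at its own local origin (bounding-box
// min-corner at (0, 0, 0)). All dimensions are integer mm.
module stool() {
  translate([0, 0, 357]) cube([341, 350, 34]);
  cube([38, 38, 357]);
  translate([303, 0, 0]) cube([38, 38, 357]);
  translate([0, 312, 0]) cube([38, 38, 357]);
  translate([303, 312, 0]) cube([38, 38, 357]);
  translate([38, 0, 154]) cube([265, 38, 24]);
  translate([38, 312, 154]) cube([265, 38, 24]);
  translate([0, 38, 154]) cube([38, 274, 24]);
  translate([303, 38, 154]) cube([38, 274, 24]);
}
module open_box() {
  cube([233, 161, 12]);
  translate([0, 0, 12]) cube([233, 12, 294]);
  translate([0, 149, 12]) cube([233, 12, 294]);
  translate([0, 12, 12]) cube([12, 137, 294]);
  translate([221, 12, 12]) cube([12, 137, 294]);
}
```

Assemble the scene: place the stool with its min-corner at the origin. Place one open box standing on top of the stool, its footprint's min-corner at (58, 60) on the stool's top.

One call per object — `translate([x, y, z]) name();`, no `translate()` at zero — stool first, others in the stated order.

stool();
translate([58, 60, 391]) open_box();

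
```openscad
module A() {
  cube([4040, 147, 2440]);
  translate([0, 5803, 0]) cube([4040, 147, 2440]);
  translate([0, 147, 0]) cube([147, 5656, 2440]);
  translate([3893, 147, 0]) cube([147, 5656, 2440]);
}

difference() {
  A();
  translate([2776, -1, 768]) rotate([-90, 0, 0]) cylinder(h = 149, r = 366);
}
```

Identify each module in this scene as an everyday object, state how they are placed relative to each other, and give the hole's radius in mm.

The subtracted cylinder has r = 366 mm.

A is a house frame. The house frame has a circular hole through its front wall. The hole's radius is 366 mm.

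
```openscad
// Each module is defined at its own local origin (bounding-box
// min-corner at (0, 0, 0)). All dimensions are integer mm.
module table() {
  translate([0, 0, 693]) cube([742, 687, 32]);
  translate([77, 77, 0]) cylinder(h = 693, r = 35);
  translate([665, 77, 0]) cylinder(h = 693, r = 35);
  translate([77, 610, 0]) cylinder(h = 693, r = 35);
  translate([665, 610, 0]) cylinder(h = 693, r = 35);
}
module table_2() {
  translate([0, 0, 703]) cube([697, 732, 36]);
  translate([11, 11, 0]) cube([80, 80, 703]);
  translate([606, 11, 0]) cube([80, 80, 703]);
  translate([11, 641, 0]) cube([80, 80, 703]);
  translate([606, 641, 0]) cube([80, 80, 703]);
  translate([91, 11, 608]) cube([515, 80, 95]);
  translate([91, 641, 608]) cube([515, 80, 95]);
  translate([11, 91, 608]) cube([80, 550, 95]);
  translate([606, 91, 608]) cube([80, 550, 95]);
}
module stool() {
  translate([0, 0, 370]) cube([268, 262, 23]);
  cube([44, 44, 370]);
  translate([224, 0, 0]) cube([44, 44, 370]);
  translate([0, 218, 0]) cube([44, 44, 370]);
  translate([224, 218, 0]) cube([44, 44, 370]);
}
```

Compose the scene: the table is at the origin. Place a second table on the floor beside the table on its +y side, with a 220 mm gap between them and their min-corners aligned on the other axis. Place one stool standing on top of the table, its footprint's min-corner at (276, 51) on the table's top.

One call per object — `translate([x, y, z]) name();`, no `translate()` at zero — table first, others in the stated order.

table();
translate([0, 907, 0]) table_2();
translate([276, 51, 725]) stool();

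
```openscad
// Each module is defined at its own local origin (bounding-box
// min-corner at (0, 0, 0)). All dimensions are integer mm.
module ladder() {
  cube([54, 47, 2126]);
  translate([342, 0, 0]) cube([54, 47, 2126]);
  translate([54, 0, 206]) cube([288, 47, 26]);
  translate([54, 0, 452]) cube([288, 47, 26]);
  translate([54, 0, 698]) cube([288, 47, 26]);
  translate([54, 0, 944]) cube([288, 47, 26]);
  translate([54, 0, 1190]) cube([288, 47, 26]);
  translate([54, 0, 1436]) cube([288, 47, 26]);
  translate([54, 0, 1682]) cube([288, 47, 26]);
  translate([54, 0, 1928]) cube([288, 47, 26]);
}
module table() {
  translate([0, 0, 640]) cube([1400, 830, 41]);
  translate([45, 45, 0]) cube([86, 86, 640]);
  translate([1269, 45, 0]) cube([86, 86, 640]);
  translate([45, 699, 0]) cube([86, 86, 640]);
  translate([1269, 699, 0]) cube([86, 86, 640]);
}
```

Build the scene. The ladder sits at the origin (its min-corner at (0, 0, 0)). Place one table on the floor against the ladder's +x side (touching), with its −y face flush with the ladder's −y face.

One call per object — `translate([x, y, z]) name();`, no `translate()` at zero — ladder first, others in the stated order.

ladder();
translate([396, 0, 0]) table();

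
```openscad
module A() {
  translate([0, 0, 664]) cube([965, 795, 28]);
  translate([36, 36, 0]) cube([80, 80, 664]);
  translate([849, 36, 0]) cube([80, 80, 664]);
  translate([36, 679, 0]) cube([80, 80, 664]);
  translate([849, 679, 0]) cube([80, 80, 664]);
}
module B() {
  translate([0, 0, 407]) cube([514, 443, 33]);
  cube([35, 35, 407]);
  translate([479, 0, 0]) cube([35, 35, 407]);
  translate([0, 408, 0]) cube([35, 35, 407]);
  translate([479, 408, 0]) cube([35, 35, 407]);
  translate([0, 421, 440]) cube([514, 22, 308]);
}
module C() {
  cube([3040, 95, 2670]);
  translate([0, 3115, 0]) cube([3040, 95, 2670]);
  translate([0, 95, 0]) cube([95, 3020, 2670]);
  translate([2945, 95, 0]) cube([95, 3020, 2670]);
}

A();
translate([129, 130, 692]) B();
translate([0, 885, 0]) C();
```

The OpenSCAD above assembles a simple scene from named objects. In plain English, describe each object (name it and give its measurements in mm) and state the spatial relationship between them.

A is a table: top 965 mm (x) × 795 mm (y), 28 mm thick, upper face at z = 692 mm, on four 80×80 mm square legs, each inset 36 mm from the nearest pair of top edges, running from z = 0 to the bottom of the top.

B is a chair: 514×443 mm seat, 33 mm thick, top at z = 440 mm, on four 35 mm square corner legs flush with the seat edges. A 22 mm thick backrest slab spans the full seat width, extending 308 mm above the seat top, its back face flush with the seat's +y edge.

C is the wall frame of a small rectangular building: four walls, each 2670 mm tall and 95 mm thick, enclosing a footprint 3040 mm (x) by 3210 mm (y) outside-to-outside, with no floor or roof. The front and back walls (the −y and +y sides) span the full width; the two side walls fit between them.

The chair is on top of the table. The house frame is on the floor beside the table on its +y side.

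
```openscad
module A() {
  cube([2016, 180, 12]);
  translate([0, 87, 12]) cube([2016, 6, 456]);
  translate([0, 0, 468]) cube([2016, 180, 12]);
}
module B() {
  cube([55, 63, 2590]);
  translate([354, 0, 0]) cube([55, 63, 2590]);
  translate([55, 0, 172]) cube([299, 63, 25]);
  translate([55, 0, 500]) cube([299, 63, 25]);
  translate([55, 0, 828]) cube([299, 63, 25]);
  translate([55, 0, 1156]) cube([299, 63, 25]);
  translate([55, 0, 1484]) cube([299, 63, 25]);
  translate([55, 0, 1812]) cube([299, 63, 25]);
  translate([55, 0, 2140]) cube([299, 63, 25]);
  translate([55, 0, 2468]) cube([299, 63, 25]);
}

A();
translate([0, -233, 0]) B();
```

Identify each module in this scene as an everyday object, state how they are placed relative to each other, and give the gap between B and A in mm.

The ladder's nearest face is 170 mm from the I-beam's −y face.

A is an I-beam. B is a ladder. The ladder is on the floor beside the I-beam on its −y side. The gap between the ladder and the I-beam is 170 mm.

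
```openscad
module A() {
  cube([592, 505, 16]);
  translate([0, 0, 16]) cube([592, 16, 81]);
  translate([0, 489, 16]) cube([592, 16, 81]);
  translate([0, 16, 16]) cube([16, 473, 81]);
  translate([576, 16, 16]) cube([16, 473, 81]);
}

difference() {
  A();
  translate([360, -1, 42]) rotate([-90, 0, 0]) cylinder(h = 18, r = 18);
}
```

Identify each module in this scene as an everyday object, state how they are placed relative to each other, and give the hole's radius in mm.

The subtracted cylinder has r = 18 mm.

A is an open box. The open box has a circular hole through its front wall. The hole's radius is 18 mm.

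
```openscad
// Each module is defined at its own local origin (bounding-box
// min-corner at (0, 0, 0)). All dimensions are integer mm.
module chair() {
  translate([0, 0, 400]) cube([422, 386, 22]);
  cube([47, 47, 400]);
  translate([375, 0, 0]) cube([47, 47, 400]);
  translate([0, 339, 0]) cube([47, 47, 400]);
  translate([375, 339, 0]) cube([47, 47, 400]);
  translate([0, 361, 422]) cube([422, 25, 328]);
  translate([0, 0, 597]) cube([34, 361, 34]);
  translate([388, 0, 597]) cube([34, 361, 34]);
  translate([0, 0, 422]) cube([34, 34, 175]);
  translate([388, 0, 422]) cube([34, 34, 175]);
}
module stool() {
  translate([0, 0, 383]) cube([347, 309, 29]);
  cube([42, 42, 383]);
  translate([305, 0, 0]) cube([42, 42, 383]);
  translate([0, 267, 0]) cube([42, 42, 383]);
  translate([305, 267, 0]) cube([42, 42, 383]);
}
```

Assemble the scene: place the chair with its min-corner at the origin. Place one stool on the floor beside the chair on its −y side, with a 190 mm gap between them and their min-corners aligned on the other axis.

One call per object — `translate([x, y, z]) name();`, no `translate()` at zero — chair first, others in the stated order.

chair();
translate([0, -499, 0]) stool();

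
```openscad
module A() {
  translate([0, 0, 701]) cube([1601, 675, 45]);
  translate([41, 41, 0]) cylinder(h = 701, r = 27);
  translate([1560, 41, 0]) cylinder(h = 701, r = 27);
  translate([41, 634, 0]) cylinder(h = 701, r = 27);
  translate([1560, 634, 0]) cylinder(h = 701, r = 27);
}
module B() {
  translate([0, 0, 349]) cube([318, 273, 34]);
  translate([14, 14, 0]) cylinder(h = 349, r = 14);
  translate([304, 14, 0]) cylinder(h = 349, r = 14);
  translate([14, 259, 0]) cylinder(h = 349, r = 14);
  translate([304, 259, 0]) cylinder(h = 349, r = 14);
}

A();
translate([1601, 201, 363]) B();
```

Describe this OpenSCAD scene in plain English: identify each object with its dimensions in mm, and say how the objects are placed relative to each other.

A is a rectangular dining table. The top is 1601×675×45 mm with its upper surface at z = 746 mm. It stands on four round legs of 54 mm diameter, each leg's bounding box inset 14 mm from the nearest pair of top edges, running from the floor to the underside of the top.

B is a four-legged stool. The seat is 318×273 mm, 34 mm thick, top at z = 383 mm. It stands on four round legs, each 28 mm in diameter, from z = 0 to the seat underside, each leg's axis is inset half a diameter from the nearest pair of seat edges (so the leg's bounding box is flush with the corner).

The stool is beside the table with their tops flush at z = 746.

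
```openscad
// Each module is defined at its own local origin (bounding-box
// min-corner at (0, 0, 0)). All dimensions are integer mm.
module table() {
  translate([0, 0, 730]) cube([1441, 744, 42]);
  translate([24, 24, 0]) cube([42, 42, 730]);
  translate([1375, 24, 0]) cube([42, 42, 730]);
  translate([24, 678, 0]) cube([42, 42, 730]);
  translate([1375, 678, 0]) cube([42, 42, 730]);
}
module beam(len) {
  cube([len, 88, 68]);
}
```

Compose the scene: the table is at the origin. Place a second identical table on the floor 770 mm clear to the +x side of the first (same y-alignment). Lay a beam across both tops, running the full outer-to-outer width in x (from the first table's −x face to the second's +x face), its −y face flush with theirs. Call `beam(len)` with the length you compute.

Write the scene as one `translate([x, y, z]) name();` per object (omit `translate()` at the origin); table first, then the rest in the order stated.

table();
translate([2211, 0, 0]) table();
translate([0, 0, 772]) beam(3652);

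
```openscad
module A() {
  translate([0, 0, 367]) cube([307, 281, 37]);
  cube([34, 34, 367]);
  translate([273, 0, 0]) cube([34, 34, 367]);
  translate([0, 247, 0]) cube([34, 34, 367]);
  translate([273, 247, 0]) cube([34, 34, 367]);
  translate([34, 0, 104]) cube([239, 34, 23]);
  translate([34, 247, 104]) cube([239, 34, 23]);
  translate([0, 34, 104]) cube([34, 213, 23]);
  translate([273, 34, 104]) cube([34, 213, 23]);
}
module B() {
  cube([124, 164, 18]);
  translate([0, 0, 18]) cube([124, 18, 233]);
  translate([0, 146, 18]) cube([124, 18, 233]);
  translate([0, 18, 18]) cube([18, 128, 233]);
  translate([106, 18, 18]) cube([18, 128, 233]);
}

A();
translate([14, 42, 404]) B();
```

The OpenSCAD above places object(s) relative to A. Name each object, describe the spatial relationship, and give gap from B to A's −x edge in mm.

The open box's min-x is at 14; the stool's min-x is 0; gap = 14 mm.

A is a stool. B is an open box. The open box is on top of the stool. The gap from the open box to the stool's −x edge is 14 mm.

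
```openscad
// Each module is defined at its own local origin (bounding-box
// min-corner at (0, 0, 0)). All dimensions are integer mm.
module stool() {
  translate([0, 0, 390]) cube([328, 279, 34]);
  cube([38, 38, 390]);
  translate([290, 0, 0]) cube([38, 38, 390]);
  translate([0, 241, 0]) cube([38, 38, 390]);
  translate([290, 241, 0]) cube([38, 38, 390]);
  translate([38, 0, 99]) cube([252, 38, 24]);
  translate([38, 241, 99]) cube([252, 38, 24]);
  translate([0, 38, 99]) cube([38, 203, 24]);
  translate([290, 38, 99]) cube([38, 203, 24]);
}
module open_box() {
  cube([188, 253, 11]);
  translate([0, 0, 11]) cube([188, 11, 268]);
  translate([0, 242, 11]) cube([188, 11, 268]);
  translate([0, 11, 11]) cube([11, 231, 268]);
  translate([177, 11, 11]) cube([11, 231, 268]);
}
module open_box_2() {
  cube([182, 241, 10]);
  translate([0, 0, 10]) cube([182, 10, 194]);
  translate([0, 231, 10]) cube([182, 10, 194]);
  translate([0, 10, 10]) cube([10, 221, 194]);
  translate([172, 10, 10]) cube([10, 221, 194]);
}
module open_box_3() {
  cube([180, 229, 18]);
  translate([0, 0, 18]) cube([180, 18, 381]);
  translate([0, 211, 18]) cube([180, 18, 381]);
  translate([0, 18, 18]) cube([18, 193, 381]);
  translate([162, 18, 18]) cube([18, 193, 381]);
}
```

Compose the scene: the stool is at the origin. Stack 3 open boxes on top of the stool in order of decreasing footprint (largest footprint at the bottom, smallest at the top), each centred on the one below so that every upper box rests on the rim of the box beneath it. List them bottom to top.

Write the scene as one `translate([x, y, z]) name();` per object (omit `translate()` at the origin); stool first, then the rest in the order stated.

stool();
translate([70, 13, 424]) open_box();
translate([73, 19, 703]) open_box_2();
translate([74, 25, 907]) open_box_3();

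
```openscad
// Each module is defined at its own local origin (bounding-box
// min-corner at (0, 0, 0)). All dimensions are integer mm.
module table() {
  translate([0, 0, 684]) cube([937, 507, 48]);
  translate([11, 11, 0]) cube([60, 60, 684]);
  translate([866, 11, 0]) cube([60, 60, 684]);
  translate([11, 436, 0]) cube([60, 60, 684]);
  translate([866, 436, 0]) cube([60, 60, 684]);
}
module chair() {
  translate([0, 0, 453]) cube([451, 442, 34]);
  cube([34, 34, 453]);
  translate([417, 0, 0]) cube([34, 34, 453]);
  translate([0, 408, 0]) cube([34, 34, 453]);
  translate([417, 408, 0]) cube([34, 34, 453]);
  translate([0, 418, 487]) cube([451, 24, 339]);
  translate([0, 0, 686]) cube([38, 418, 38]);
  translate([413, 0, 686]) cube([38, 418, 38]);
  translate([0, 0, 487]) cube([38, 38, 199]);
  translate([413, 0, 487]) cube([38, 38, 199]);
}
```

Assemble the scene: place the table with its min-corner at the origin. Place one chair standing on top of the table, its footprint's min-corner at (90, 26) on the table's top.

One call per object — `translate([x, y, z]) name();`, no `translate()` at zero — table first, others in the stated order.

table();
translate([90, 26, 732]) chair();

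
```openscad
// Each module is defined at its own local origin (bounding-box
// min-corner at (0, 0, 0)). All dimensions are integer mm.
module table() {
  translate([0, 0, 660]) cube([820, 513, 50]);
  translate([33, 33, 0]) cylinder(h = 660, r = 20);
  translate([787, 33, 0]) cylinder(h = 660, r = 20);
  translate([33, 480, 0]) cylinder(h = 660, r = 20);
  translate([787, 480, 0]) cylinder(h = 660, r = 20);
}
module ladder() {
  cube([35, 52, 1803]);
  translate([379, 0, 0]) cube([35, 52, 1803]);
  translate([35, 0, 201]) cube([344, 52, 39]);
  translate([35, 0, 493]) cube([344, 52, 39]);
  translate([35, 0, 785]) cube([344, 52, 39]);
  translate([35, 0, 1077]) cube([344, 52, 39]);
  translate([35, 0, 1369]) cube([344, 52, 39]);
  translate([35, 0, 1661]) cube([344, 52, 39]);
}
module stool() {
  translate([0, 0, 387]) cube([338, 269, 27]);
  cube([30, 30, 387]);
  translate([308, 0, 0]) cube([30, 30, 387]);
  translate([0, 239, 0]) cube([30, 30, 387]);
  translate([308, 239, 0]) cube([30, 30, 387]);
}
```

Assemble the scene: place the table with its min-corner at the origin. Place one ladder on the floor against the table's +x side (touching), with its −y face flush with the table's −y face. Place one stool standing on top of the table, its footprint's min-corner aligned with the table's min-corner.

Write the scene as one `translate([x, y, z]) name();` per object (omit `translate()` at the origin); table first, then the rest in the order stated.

table();
translate([820, 0, 0]) ladder();
translate([0, 0, 710]) stool();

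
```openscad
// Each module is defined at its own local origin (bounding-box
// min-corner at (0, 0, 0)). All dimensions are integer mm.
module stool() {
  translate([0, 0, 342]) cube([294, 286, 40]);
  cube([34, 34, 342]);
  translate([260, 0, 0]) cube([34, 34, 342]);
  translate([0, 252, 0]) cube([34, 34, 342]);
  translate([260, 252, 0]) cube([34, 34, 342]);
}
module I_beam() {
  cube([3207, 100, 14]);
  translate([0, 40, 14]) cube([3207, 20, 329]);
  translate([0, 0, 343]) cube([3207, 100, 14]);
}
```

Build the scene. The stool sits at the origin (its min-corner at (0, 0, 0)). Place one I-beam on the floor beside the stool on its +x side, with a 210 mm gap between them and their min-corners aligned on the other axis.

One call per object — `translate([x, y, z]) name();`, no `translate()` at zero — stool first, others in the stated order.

stool();
translate([504, 0, 0]) I_beam();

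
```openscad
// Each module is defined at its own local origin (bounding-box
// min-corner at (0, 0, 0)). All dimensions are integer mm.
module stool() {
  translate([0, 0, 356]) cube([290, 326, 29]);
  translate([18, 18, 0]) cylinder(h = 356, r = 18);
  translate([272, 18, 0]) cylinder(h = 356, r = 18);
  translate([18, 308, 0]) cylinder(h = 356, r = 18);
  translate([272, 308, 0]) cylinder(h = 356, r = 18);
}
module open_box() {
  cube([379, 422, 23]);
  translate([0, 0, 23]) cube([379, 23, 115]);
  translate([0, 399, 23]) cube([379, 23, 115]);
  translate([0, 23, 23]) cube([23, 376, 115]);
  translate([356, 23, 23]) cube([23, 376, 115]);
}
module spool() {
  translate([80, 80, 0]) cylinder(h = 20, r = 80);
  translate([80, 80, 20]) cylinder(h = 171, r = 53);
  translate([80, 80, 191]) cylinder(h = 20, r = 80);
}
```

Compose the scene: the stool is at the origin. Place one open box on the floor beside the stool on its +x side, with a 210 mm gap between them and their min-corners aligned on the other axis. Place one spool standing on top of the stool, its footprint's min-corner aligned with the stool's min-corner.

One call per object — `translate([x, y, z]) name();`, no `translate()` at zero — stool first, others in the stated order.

stool();
translate([500, 0, 0]) open_box();
translate([0, 0, 385]) spool();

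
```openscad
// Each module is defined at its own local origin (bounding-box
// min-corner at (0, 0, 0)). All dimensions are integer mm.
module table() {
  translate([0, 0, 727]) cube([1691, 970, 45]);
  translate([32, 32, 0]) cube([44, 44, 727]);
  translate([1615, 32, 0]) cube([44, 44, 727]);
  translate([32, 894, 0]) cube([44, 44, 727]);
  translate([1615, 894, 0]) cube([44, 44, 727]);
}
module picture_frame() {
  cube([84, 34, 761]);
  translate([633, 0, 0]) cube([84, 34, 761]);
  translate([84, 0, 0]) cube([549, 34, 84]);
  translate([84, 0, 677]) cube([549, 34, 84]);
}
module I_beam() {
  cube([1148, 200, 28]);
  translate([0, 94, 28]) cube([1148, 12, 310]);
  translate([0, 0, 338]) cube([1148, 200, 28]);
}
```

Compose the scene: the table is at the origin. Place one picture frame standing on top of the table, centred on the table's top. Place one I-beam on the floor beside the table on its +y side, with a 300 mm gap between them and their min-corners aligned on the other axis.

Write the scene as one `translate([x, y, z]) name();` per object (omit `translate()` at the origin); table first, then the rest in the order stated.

table();
translate([487, 468, 772]) picture_frame();
translate([0, 1270, 0]) I_beam();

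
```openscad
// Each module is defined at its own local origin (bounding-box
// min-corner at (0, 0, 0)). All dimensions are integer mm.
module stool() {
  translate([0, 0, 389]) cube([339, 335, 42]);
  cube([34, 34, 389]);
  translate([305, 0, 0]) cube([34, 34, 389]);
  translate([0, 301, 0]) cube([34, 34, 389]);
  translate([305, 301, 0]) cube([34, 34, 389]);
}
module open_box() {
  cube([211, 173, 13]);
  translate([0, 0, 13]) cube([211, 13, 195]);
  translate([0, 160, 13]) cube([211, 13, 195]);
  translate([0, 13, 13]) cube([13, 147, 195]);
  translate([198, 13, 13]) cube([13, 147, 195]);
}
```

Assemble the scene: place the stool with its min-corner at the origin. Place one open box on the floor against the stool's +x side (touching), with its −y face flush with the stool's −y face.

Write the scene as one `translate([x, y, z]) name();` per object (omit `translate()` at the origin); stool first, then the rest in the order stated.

stool();
translate([339, 0, 0]) open_box();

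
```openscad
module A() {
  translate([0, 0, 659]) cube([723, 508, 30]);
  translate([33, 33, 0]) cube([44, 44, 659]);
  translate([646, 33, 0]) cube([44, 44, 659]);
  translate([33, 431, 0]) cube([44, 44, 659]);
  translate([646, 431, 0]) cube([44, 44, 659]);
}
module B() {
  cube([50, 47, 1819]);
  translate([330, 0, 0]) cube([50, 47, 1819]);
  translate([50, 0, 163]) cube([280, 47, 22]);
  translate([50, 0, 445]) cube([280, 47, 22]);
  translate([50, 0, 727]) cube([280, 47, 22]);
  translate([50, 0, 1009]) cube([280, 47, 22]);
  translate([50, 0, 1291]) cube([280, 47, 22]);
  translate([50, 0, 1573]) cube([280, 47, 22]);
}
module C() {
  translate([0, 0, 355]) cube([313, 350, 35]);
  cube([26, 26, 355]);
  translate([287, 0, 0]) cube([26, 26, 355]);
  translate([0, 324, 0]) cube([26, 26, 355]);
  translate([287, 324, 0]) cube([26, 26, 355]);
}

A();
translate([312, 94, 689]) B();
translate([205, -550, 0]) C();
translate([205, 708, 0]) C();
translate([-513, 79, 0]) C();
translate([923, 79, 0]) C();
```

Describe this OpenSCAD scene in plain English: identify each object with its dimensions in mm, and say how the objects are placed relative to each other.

A is a table: top 723 mm (x) × 508 mm (y), 30 mm thick, upper face at z = 689 mm, on four 44×44 mm square legs, each inset 33 mm from the nearest pair of top edges, running from z = 0 to the bottom of the top.

B is a wooden ladder with two side rails of 50×47 mm section and 1819 mm height, set 380 mm apart overall. Between them run 6 rectangular rungs (47 mm deep, 22 mm thick), front faces flush with the rails' −y face. The bottom of the first rung is 163 mm above the floor and each subsequent rung is 282 mm higher than the one below.

C is a four-legged stool. The seat is 313×350 mm, 35 mm thick, top at z = 390 mm. It stands on four square legs, each 26×26 mm in cross-section, from z = 0 to the seat underside, each flush with a corner of the seat.

The ladder is on top of the table. Four stools sit around the table at the −y, +y, −x, +x sides.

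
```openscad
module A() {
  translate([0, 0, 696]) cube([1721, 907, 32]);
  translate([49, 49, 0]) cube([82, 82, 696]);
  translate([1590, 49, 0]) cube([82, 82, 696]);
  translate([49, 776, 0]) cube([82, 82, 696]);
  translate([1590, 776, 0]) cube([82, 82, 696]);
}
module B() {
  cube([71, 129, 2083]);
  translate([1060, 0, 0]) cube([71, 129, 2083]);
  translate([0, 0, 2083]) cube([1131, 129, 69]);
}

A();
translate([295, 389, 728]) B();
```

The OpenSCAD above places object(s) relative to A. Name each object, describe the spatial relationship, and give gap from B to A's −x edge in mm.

A is a table. B is a door frame. The door frame is on top of the table, centred. The gap from the door frame to the table's −x edge is 295 mm.

The door frame's min-x is at 295; the table's min-x is 0; gap = 295 mm.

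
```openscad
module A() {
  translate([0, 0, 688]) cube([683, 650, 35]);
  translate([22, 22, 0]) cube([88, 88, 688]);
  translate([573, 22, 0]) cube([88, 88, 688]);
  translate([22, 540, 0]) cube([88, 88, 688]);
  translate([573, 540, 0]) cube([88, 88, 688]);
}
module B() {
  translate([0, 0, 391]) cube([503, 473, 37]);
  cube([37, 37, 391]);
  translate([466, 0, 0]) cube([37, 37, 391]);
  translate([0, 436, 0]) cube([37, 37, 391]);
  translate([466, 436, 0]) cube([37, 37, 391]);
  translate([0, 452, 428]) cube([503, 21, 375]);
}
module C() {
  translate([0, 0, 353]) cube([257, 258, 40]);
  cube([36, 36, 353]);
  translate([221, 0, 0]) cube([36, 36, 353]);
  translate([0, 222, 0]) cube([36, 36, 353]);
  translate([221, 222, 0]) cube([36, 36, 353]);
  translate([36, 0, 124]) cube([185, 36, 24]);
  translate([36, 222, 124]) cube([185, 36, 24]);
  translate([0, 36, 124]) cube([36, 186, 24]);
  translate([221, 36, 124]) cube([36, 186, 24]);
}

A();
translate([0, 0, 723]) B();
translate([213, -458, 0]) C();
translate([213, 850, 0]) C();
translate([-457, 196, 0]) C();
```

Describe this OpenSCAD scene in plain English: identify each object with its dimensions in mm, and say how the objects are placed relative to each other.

A is a rectangular dining table. The top is 683×650×35 mm with its upper surface at z = 723 mm. It stands on four 88×88 mm square legs, each inset 22 mm from the nearest pair of top edges, running from the floor to the underside of the top.

B is a chair: 503×473 mm seat, 37 mm thick, top at z = 428 mm, on four 37 mm square corner legs flush with the seat edges. A 21 mm thick backrest slab spans the full seat width, extending 375 mm above the seat top, its back face flush with the seat's +y edge.

C is a four-legged stool. The seat is 257×258 mm, 40 mm thick, top at z = 393 mm. It stands on four square legs, each 36×36 mm in cross-section, from z = 0 to the seat underside, each flush with a corner of the seat. Four stretchers, 36 mm wide and 24 mm tall, connect adjacent legs with their undersides at z = 124 mm, each running between the inner faces of the legs it joins and aligned with the legs' outer faces on the other axis.

The chair is on top of the table. Three stools sit around the table at the −y, +y, −x sides.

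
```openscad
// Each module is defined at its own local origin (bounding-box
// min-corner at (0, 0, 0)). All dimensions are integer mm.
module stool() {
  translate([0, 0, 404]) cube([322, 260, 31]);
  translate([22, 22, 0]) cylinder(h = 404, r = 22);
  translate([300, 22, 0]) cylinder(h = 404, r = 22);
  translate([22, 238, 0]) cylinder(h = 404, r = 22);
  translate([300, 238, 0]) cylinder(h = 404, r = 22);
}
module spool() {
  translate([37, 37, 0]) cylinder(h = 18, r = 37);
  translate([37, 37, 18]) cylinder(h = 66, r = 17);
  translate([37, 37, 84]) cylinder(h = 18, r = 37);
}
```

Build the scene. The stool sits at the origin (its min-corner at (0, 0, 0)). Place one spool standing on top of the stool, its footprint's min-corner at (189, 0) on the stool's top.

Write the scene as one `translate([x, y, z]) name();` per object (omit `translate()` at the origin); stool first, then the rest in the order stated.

stool();
translate([189, 0, 435]) spool();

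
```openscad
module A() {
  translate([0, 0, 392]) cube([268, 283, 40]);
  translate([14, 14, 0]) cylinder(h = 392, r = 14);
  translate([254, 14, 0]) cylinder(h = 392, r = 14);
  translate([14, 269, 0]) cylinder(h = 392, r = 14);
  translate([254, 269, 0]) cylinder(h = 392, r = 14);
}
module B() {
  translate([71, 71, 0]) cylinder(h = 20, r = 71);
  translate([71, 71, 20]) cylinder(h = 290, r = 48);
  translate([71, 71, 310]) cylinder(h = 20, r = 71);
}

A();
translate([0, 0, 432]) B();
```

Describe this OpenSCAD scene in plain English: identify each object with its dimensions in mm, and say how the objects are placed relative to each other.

A is a simple wooden stool: a rectangular seat 268 mm (x) by 283 mm (y), 40 mm thick, top face at z = 432 mm, on four round legs, each 28 mm in diameter. The legs rest on z = 0, each leg's axis is inset half a diameter from the nearest pair of seat edges (so the leg's bounding box is flush with the corner).

B is a spool: two coaxial disc flanges of radius 71 mm and thickness 20 mm, joined by a core cylinder of radius 48 mm and height 290 mm. The lower flange rests on z = 0 and the three cylinders share a vertical axis.

The spool is on top of the stool.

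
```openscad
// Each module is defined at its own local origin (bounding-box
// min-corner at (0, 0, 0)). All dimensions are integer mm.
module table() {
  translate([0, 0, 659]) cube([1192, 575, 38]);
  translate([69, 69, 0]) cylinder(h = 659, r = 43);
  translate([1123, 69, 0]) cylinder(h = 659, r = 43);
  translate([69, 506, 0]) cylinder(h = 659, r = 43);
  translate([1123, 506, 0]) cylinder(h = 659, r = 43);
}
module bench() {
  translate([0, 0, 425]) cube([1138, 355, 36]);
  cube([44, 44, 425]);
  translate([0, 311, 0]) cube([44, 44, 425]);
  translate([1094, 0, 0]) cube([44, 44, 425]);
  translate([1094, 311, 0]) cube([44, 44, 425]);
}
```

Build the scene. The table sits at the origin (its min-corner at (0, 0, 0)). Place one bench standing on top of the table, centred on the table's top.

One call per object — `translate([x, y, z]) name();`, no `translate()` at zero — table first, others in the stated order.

table();
translate([27, 110, 697]) bench();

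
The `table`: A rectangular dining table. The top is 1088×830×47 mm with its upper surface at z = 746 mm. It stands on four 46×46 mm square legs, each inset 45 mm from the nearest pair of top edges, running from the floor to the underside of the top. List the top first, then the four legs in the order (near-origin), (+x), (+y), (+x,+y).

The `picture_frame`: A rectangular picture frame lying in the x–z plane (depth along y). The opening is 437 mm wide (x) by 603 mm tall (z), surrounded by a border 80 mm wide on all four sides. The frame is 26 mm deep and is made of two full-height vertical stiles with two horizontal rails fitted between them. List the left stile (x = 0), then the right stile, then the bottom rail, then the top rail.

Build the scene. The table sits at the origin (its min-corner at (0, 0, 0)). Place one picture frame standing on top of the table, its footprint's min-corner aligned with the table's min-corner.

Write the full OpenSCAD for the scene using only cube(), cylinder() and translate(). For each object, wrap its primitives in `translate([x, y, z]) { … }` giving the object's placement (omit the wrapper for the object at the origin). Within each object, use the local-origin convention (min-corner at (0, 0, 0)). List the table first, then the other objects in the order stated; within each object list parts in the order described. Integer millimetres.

translate([0, 0, 699]) cube([1088, 830, 47]);
translate([45, 45, 0]) cube([46, 46, 699]);
translate([997, 45, 0]) cube([46, 46, 699]);
translate([45, 739, 0]) cube([46, 46, 699]);
translate([997, 739, 0]) cube([46, 46, 699]);
translate([0, 0, 746]) {
  cube([80, 26, 763]);
  translate([517, 0, 0]) cube([80, 26, 763]);
  translate([80, 0, 0]) cube([437, 26, 80]);
  translate([80, 0, 683]) cube([437, 26, 80]);
}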